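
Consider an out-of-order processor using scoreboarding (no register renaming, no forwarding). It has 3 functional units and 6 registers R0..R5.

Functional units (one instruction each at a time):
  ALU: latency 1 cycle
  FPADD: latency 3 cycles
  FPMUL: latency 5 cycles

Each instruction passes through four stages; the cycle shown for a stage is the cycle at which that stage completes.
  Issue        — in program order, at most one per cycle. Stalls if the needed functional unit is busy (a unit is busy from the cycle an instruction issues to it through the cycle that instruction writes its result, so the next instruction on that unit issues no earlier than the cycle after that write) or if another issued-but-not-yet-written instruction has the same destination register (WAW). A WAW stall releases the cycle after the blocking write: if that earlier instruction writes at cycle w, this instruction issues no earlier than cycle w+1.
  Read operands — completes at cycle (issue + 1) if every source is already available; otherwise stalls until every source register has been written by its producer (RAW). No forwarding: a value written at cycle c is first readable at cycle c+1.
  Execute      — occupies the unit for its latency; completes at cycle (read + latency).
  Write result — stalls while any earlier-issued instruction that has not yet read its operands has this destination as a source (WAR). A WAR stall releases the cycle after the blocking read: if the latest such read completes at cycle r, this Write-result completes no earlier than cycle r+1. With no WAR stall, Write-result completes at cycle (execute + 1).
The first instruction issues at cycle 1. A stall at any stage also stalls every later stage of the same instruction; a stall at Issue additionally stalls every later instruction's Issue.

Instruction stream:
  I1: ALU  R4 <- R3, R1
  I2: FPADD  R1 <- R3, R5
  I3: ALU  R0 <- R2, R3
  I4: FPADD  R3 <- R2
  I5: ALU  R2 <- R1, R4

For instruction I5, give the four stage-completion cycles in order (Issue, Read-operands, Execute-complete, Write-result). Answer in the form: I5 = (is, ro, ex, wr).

I5 = (9, 10, 11, 12)

1) issue 1, read 2, done 3, write 4
2) issue 2, read 3, done 6, write 7
3) issue 5, read 6, done 7, write 8  <struct: ALU busy until I1 writes@4>
4) issue 8, read 9, done 12, write 13  <struct: FPADD busy until I2 writes@7>
5) issue 9, read 10, done 11, write 12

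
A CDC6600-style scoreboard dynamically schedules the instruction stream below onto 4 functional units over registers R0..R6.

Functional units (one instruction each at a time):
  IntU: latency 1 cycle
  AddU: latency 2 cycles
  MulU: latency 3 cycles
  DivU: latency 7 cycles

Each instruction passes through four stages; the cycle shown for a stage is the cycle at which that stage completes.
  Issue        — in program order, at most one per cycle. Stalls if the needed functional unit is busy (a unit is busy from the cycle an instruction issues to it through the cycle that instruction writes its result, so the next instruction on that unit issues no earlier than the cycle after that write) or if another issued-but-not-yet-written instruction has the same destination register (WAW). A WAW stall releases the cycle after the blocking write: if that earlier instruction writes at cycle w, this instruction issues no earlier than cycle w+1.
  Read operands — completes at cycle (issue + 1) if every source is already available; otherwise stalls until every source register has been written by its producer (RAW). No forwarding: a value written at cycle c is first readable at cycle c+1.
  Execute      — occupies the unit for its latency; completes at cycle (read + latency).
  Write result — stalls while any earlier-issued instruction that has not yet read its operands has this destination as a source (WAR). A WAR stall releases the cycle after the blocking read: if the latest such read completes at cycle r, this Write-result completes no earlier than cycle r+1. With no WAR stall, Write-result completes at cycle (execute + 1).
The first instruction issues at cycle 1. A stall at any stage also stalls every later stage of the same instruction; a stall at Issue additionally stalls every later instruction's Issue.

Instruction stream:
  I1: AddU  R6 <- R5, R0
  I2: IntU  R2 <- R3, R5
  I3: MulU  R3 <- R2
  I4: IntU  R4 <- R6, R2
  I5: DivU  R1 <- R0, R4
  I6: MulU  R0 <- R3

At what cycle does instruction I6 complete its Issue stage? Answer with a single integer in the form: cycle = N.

t=1  I1→AddU
t=2  I1 RO, I2→IntU
t=3  I2 RO, I3→MulU
t=4  I1 EX, I2 EX
t=5  I1 WR R6, I2 WR R2
t=6  I3 RO, I4→IntU
t=7  I4 RO, I5→DivU
t=8  I4 EX
t=9  I3 EX, I4 WR R4
t=10  I3 WR R3, I5 RO
t=11  I6→MulU
t=12  I6 RO
t=15  I6 EX
t=16  I6 WR R0
t=17  I5 EX
t=18  I5 WR R1

cycle = 11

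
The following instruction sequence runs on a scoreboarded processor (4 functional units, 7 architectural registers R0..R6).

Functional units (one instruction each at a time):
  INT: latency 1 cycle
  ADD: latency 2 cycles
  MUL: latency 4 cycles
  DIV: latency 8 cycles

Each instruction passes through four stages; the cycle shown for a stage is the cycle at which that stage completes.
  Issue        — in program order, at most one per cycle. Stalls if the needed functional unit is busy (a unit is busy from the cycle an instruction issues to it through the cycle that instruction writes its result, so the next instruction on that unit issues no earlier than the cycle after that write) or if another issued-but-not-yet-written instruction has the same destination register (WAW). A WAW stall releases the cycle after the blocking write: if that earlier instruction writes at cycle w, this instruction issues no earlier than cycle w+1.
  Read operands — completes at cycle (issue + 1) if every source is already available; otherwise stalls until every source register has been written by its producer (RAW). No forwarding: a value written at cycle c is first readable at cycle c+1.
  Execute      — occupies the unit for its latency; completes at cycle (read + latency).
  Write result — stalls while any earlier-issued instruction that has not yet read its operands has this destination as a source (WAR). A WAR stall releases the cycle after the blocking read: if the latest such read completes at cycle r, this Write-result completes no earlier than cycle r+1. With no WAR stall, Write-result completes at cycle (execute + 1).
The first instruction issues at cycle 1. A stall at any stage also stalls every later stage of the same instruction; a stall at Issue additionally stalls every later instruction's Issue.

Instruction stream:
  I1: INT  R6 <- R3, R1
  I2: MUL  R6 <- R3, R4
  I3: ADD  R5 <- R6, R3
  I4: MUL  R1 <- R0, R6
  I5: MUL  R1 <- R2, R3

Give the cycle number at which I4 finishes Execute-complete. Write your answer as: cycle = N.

[I1] 1/2/3/4
[I2] 5/6/10/11  (WAW R6: wait I1 write@4)
[I3] 6/12/14/15  (RAW R6: wait I2 write@11)
[I4] 12/13/17/18  (struct: MUL busy until I2 writes@11)
[I5] 19/20/24/25  (struct: MUL busy until I4 writes@18)

cycle = 17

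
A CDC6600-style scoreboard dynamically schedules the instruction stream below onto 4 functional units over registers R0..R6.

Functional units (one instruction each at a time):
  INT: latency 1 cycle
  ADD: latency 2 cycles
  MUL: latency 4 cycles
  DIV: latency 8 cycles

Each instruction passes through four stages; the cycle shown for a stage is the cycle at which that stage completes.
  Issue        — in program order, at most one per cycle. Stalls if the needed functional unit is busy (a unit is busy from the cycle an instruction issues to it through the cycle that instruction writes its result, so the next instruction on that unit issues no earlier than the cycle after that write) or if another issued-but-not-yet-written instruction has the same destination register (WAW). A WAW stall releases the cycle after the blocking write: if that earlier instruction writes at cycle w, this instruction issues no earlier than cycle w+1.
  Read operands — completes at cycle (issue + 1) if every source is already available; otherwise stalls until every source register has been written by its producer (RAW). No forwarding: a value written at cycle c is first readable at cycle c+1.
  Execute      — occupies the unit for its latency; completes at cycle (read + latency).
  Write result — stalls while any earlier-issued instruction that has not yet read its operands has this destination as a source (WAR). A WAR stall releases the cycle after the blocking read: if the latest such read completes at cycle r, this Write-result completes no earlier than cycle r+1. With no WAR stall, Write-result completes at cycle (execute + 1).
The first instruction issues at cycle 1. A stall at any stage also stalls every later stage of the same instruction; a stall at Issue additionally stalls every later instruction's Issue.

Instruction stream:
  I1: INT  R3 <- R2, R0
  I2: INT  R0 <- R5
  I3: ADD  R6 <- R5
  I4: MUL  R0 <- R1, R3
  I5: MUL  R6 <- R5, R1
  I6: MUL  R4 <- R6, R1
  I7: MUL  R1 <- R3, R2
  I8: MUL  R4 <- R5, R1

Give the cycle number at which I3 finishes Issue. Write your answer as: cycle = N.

cycle = 6

I1  is:1  ro:2  ex:3  wr:4
I2  is:5  ro:6  ex:7  wr:8  — struct: INT busy until I1 writes@4
I3  is:6  ro:7  ex:9  wr:10
I4  is:9  ro:10  ex:14  wr:15  — WAW R0: wait I2 write@8
I5  is:16  ro:17  ex:21  wr:22  — struct: MUL busy until I4 writes@15
I6  is:23  ro:24  ex:28  wr:29  — struct: MUL busy until I5 writes@22
I7  is:30  ro:31  ex:35  wr:36  — struct: MUL busy until I6 writes@29
I8  is:37  ro:38  ex:42  wr:43  — struct: MUL busy until I7 writes@36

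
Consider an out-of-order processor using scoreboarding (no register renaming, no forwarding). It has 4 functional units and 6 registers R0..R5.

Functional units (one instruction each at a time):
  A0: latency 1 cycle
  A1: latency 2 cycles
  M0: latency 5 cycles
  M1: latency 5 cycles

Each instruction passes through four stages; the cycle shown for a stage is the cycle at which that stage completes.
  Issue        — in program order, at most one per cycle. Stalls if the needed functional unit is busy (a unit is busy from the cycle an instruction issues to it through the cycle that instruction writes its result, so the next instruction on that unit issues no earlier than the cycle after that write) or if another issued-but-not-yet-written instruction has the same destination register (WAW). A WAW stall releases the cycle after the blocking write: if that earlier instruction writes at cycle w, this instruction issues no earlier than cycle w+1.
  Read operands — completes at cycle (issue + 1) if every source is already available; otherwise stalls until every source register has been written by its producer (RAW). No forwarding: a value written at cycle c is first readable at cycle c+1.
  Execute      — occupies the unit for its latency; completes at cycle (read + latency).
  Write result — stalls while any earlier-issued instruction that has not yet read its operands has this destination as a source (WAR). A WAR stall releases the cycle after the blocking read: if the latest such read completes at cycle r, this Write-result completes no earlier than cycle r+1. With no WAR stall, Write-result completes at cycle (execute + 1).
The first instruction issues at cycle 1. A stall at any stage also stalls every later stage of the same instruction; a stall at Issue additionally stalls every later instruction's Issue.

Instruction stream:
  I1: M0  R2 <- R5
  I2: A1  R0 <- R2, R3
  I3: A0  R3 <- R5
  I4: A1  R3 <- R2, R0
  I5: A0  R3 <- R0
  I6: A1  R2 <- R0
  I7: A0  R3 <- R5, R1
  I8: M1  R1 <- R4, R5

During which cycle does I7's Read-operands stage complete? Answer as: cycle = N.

cycle = 23

I1  is:1  ro:2  ex:7  wr:8
I2  is:2  ro:9  ex:11  wr:12  — RAW R2: wait I1 write@8
I3  is:3  ro:4  ex:5  wr:10  — WAR R3: wait I2 read@9
I4  is:13  ro:14  ex:16  wr:17  — struct: A1 busy until I2 writes@12
I5  is:18  ro:19  ex:20  wr:21  — WAW R3: wait I4 write@17
I6  is:19  ro:20  ex:22  wr:23
I7  is:22  ro:23  ex:24  wr:25  — struct: A0 busy until I5 writes@21
I8  is:23  ro:24  ex:29  wr:30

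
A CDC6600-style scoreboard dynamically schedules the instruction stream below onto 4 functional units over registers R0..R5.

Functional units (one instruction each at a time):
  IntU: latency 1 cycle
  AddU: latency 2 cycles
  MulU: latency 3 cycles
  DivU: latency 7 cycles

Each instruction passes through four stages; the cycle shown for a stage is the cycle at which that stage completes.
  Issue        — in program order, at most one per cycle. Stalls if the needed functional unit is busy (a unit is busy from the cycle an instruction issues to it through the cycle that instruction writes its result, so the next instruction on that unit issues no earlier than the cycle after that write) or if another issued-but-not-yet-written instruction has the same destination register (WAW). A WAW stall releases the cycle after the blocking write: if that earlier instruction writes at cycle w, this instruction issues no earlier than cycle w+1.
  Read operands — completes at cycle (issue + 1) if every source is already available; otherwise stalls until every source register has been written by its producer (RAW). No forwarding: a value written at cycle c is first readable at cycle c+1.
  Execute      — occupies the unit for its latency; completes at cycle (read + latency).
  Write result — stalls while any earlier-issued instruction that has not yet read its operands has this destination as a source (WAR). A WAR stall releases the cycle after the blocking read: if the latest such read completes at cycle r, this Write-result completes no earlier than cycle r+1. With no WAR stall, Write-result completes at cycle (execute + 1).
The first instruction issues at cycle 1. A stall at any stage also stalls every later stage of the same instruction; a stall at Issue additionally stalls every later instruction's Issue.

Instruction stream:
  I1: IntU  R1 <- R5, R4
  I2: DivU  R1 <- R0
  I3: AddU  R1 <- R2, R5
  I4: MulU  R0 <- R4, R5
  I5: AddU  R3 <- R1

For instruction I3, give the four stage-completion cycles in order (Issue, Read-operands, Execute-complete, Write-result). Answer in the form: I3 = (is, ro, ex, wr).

I3 = (15, 16, 18, 19)

t=1  I1 issues→IntU
t=2  I1 reads
t=3  I1 exec-done
t=4  I1 writes R1
t=5  I2 issues→DivU
t=6  I2 reads
t=13  I2 exec-done
t=14  I2 writes R1
t=15  I3 issues→AddU
t=16  I3 reads, I4 issues→MulU
t=17  I4 reads
t=18  I3 exec-done
t=19  I3 writes R1
t=20  I4 exec-done, I5 issues→AddU
t=21  I4 writes R0, I5 reads
t=23  I5 exec-done
t=24  I5 writes R3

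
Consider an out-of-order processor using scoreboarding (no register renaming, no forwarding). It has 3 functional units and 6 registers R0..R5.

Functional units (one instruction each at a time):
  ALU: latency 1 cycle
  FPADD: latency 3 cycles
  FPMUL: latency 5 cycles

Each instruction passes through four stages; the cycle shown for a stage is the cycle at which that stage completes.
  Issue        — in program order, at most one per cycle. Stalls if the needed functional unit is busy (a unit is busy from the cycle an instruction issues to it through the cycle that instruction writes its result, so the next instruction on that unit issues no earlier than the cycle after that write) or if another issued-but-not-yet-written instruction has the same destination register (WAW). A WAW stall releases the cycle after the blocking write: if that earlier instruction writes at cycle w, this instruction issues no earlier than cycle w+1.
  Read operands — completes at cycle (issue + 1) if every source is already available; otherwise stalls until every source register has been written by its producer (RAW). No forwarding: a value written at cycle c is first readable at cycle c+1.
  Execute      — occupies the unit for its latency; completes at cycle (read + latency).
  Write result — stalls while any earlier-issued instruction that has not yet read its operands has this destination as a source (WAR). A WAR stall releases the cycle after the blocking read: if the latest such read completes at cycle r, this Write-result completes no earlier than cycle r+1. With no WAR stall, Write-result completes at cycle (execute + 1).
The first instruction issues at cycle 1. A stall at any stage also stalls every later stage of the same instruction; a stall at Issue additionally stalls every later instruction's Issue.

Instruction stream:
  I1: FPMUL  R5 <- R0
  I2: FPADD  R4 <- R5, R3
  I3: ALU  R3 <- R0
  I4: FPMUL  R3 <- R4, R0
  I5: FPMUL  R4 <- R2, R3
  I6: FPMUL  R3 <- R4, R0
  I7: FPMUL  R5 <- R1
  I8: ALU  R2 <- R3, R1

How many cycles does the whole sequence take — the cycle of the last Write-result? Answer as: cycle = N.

[I1] 1/2/7/8
[I2] 2/9/12/13  (RAW R5: wait I1 write@8)
[I3] 3/4/5/10  (WAR R3: wait I2 read@9)
[I4] 11/14/19/20  (WAW R3: wait I3 write@10; RAW R4: wait I2 write@13)
[I5] 21/22/27/28  (struct: FPMUL busy until I4 writes@20)
[I6] 29/30/35/36  (struct: FPMUL busy until I5 writes@28)
[I7] 37/38/43/44  (struct: FPMUL busy until I6 writes@36)
[I8] 38/39/40/41

cycle = 44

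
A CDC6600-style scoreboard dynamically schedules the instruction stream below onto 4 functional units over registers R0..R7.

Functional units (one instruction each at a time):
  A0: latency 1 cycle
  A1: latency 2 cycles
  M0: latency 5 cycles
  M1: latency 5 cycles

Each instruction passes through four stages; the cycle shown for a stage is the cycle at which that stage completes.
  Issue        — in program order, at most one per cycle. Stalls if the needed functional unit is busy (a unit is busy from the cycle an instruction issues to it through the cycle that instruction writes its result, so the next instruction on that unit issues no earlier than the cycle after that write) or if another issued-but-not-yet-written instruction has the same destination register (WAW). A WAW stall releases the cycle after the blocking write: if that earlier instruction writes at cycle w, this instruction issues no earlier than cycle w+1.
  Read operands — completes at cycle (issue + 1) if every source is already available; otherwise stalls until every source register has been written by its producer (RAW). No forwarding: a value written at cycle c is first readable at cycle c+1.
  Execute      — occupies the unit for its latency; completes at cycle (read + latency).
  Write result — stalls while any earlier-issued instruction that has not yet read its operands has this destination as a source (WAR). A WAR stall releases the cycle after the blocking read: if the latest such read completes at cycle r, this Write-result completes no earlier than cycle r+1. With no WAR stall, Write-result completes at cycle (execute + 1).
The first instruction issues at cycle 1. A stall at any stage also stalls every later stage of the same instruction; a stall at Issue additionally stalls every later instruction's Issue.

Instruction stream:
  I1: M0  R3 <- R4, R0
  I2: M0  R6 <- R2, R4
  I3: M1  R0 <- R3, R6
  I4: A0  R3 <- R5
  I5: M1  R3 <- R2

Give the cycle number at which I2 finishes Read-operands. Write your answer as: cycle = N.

[1] I1 issues→M0
[2] I1 reads
[7] I1 exec-done
[8] I1 writes R3
[9] I2 issues→M0
[10] I2 reads · I3 issues→M1
[11] I4 issues→A0
[12] I4 reads
[13] I4 exec-done
[15] I2 exec-done
[16] I2 writes R6
[17] I3 reads
[18] I4 writes R3
[22] I3 exec-done
[23] I3 writes R0
[24] I5 issues→M1
[25] I5 reads
[30] I5 exec-done
[31] I5 writes R3

cycle = 10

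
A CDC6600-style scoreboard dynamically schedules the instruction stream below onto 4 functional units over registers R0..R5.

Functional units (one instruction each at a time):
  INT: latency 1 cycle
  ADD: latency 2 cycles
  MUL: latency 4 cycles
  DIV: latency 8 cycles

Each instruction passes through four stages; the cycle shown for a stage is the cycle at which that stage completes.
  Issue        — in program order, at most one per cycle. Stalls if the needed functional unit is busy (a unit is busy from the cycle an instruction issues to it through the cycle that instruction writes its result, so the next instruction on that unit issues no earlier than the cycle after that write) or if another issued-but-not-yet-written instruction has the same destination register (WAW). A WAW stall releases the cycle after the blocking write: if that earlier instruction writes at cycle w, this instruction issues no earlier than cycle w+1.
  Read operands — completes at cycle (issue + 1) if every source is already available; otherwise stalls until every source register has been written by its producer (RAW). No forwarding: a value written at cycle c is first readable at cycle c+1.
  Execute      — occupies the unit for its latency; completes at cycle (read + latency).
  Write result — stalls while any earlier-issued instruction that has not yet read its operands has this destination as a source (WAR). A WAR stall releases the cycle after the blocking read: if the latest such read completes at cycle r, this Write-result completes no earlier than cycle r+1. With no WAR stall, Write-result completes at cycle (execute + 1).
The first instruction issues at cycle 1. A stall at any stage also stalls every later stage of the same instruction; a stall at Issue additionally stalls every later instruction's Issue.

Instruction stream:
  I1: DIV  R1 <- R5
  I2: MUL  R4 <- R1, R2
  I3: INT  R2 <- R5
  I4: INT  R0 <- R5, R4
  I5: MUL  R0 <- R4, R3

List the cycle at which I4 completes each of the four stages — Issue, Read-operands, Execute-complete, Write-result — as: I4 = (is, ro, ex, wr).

I4 = (14, 18, 19, 20)

cycle 1: issue I1 (DIV)
cycle 2: I1 read-ops · issue I2 (MUL)
cycle 3: issue I3 (INT)
cycle 4: I3 read-ops
cycle 5: I3 finished on INT
cycle 10: I1 finished on DIV
cycle 11: I1→R1
cycle 12: I2 read-ops
cycle 13: I3→R2
cycle 14: issue I4 (INT)
cycle 16: I2 finished on MUL
cycle 17: I2→R4
cycle 18: I4 read-ops
cycle 19: I4 finished on INT
cycle 20: I4→R0
cycle 21: issue I5 (MUL)
cycle 22: I5 read-ops
cycle 26: I5 finished on MUL
cycle 27: I5→R0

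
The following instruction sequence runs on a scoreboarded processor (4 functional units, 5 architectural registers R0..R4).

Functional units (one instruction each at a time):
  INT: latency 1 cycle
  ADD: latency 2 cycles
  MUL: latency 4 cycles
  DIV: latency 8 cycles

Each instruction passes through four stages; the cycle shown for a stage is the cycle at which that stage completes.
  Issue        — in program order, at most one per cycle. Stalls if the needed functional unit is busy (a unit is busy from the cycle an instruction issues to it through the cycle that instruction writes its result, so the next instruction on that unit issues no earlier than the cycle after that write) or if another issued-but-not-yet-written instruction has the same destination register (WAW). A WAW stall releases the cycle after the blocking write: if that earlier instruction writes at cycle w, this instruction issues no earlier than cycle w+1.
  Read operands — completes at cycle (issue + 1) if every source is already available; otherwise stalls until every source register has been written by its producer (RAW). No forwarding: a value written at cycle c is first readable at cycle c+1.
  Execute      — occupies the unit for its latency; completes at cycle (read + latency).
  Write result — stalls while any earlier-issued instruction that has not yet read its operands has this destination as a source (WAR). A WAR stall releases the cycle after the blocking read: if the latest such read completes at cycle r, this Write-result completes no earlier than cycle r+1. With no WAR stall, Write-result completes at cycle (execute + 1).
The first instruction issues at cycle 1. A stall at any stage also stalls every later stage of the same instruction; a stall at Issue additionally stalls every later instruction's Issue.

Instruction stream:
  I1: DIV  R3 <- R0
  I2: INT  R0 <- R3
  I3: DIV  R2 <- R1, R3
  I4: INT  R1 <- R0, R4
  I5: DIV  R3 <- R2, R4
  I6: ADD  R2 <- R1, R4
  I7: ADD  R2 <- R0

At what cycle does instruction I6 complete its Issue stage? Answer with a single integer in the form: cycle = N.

cycle = 24

c1: issue I1 (DIV)
c2: I1 read-ops · issue I2 (INT)
c10: I1 finished on DIV
c11: I1→R3
c12: I2 read-ops · issue I3 (DIV)
c13: I2 finished on INT · I3 read-ops
c14: I2→R0
c15: issue I4 (INT)
c16: I4 read-ops
c17: I4 finished on INT
c18: I4→R1
c21: I3 finished on DIV
c22: I3→R2
c23: issue I5 (DIV)
c24: I5 read-ops · issue I6 (ADD)
c25: I6 read-ops
c27: I6 finished on ADD
c28: I6→R2
c29: issue I7 (ADD)
c30: I7 read-ops
c32: I5 finished on DIV · I7 finished on ADD
c33: I5→R3 · I7→R2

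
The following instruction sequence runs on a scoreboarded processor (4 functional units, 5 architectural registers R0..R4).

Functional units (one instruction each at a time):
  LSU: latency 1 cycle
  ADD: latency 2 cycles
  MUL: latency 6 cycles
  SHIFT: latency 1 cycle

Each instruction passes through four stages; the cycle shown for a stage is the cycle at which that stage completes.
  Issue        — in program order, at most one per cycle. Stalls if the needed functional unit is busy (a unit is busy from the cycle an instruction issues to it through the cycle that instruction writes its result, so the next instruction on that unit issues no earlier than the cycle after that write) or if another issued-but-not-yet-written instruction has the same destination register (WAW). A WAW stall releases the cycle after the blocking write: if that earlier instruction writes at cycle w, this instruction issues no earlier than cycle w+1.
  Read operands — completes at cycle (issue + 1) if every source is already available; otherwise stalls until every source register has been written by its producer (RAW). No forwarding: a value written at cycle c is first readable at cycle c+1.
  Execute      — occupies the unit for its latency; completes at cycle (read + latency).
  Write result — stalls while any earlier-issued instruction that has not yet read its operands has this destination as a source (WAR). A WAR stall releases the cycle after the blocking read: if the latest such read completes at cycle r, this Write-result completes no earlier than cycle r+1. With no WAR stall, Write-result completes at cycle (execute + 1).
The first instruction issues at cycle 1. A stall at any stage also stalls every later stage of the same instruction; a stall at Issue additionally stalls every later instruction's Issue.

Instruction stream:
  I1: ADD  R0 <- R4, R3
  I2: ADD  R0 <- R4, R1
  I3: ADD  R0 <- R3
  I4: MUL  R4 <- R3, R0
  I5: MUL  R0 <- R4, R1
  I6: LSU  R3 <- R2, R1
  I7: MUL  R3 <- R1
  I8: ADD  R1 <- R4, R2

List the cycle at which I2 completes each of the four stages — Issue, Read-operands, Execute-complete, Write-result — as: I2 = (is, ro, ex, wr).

I2 = (6, 7, 9, 10)

I1 -> (1, 2, 4, 5)
I2 -> (6, 7, 9, 10)  // struct: ADD busy until I1 writes@5
I3 -> (11, 12, 14, 15)  // struct: ADD busy until I2 writes@10
I4 -> (12, 16, 22, 23)  // RAW R0: wait I3 write@15
I5 -> (24, 25, 31, 32)  // struct: MUL busy until I4 writes@23
I6 -> (25, 26, 27, 28)
I7 -> (33, 34, 40, 41)  // struct: MUL busy until I5 writes@32
I8 -> (34, 35, 37, 38)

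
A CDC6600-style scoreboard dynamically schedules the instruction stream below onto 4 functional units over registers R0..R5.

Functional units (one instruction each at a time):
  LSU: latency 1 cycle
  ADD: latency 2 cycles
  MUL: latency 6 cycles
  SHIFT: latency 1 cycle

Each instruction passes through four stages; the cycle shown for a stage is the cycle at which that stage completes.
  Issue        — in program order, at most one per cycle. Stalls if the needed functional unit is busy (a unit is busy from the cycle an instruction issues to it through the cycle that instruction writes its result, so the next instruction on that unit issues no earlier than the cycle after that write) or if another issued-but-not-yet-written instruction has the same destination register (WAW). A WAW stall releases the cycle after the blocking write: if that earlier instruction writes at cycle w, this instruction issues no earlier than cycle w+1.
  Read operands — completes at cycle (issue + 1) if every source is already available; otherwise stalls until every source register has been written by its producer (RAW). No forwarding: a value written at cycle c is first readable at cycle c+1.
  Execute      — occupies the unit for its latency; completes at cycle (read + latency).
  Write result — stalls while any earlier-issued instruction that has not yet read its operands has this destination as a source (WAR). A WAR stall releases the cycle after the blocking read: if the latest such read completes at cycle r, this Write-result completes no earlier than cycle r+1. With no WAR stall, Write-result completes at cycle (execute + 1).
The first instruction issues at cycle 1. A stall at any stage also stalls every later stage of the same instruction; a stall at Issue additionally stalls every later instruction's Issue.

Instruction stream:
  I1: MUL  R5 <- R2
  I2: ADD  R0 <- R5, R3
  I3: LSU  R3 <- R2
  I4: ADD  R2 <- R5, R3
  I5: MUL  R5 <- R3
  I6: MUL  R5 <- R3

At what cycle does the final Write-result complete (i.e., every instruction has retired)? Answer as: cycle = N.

I1 -> (1, 2, 8, 9)
I2 -> (2, 10, 12, 13)  // RAW R5: wait I1 write@9
I3 -> (3, 4, 5, 11)  // WAR R3: wait I2 read@10
I4 -> (14, 15, 17, 18)  // struct: ADD busy until I2 writes@13
I5 -> (15, 16, 22, 23)
I6 -> (24, 25, 31, 32)  // struct: MUL busy until I5 writes@23

cycle = 32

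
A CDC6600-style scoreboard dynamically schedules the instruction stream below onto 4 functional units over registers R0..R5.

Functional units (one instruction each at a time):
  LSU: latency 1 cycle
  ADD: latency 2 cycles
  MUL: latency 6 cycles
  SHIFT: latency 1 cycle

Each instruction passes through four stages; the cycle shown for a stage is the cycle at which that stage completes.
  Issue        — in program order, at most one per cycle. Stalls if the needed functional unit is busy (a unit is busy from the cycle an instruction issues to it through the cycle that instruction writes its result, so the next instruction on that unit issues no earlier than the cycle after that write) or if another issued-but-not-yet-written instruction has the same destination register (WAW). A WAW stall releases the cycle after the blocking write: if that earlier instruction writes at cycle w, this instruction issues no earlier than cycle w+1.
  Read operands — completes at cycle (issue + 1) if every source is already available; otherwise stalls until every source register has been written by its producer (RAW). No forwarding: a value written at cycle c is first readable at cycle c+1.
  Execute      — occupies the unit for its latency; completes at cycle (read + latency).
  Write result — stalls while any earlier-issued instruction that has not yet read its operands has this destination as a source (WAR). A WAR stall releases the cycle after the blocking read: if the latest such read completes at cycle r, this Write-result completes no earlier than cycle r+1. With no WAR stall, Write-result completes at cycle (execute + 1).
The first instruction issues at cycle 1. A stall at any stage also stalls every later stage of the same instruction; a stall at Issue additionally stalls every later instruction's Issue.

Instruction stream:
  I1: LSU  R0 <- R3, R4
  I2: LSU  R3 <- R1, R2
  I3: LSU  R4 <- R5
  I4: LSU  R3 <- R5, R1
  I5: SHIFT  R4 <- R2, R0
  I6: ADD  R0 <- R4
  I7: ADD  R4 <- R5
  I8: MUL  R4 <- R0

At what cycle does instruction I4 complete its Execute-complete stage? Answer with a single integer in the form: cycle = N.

cycle = 15

1) issue 1, read 2, done 3, write 4
2) issue 5, read 6, done 7, write 8  <struct: LSU busy until I1 writes@4>
3) issue 9, read 10, done 11, write 12  <struct: LSU busy until I2 writes@8>
4) issue 13, read 14, done 15, write 16  <struct: LSU busy until I3 writes@12>
5) issue 14, read 15, done 16, write 17
6) issue 15, read 18, done 20, write 21  <RAW R4: wait I5 write@17>
7) issue 22, read 23, done 25, write 26  <struct: ADD busy until I6 writes@21>
8) issue 27, read 28, done 34, write 35  <WAW R4: wait I7 write@26>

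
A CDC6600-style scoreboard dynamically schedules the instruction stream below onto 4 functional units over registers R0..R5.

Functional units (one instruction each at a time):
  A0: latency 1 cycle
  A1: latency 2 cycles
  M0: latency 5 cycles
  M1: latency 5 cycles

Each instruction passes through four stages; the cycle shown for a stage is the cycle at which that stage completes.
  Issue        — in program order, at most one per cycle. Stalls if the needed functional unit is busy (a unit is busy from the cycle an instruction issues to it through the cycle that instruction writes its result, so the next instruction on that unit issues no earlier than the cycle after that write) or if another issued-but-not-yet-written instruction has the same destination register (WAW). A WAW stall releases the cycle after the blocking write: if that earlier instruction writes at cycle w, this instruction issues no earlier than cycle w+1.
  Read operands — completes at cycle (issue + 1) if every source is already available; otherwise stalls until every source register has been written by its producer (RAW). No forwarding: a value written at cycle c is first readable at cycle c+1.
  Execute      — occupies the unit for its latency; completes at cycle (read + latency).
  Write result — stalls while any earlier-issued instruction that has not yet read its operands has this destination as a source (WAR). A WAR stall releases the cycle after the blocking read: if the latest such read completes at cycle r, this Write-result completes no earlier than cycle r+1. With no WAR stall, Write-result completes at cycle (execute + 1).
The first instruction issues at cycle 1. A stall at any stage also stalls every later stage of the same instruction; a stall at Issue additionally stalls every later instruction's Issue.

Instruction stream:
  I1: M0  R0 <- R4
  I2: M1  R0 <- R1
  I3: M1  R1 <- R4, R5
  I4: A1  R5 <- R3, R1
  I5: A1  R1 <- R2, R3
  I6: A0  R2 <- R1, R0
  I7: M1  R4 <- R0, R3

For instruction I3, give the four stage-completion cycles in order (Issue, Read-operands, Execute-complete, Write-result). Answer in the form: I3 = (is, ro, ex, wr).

I3 = (17, 18, 23, 24)

[1] issue I1 (M0)
[2] I1 read-ops
[7] I1 finished on M0
[8] I1→R0
[9] issue I2 (M1)
[10] I2 read-ops
[15] I2 finished on M1
[16] I2→R0
[17] issue I3 (M1)
[18] I3 read-ops | issue I4 (A1)
[23] I3 finished on M1
[24] I3→R1
[25] I4 read-ops
[27] I4 finished on A1
[28] I4→R5
[29] issue I5 (A1)
[30] I5 read-ops | issue I6 (A0)
[31] issue I7 (M1)
[32] I5 finished on A1 | I7 read-ops
[33] I5→R1
[34] I6 read-ops
[35] I6 finished on A0
[36] I6→R2
[37] I7 finished on M1
[38] I7→R4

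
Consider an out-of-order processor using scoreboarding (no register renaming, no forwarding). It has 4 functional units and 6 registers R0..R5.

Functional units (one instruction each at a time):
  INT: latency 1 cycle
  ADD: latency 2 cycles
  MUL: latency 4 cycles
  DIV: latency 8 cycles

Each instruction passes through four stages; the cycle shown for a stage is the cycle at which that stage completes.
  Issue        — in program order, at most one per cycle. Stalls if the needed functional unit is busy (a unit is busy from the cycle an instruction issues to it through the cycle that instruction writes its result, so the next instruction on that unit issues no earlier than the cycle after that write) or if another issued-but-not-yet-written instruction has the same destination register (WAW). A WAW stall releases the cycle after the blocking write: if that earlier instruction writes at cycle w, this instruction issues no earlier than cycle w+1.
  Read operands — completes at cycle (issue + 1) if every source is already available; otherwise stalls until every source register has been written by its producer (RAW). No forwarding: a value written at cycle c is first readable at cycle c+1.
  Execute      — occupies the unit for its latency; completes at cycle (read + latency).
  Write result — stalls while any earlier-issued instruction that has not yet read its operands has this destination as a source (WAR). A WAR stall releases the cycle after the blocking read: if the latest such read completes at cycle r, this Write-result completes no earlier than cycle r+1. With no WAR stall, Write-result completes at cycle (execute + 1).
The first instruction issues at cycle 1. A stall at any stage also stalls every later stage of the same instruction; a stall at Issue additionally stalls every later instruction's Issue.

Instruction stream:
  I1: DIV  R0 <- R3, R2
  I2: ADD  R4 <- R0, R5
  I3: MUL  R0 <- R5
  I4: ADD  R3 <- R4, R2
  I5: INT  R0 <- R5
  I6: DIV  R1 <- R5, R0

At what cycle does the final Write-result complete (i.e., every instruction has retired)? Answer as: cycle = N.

I1  is:1  ro:2  ex:10  wr:11
I2  is:2  ro:12  ex:14  wr:15  — RAW R0: wait I1 write@11
I3  is:12  ro:13  ex:17  wr:18  — WAW R0: wait I1 write@11
I4  is:16  ro:17  ex:19  wr:20  — struct: ADD busy until I2 writes@15
I5  is:19  ro:20  ex:21  wr:22  — WAW R0: wait I3 write@18
I6  is:20  ro:23  ex:31  wr:32  — RAW R0: wait I5 write@22

cycle = 32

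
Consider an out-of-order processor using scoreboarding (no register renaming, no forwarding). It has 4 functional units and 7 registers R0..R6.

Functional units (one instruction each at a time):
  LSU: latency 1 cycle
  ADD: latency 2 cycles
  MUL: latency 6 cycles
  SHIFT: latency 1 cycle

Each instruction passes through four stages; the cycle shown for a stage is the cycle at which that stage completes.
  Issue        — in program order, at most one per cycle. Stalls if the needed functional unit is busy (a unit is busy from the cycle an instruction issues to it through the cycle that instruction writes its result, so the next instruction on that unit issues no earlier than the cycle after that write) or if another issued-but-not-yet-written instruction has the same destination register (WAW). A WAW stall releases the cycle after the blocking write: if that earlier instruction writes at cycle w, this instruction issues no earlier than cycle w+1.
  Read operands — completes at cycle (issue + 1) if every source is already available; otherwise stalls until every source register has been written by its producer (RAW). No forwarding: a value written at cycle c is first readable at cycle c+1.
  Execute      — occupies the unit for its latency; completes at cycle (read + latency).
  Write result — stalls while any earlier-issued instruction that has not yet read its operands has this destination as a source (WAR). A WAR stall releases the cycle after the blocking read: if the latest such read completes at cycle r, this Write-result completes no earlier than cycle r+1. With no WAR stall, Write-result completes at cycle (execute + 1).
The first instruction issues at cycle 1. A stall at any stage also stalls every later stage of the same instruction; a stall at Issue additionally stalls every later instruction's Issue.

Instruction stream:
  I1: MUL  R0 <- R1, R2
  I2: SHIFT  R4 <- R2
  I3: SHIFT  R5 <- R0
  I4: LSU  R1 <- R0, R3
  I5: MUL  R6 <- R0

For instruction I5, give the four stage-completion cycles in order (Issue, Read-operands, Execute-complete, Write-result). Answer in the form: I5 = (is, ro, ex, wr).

I5 = (10, 11, 17, 18)

t=1  I1→MUL
t=2  I1 RO; I2→SHIFT
t=3  I2 RO
t=4  I2 EX
t=5  I2 WR R4
t=6  I3→SHIFT
t=7  I4→LSU
t=8  I1 EX
t=9  I1 WR R0
t=10  I3 RO; I4 RO; I5→MUL
t=11  I3 EX; I4 EX; I5 RO
t=12  I3 WR R5; I4 WR R1
t=17  I5 EX
t=18  I5 WR R6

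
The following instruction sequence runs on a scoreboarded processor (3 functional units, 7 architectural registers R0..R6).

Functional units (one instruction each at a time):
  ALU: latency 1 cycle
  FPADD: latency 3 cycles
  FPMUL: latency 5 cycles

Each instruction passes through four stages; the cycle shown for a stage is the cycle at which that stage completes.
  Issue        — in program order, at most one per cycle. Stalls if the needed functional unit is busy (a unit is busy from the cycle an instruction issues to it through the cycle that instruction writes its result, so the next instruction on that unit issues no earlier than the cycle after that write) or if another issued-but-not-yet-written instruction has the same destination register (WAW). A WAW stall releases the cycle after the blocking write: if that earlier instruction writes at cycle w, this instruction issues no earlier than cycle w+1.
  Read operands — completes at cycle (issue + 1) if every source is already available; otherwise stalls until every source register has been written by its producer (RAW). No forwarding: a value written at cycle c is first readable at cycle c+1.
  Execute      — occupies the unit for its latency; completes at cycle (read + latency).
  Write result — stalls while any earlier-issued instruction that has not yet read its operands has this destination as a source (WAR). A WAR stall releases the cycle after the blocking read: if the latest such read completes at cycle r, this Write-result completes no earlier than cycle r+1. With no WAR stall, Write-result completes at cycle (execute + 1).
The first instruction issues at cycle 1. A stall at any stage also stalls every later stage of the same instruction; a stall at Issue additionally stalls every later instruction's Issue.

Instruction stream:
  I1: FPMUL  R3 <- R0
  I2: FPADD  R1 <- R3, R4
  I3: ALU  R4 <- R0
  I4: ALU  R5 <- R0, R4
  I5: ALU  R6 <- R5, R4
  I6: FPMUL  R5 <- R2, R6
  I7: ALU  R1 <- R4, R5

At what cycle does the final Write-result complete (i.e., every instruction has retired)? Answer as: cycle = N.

t=1  I1 dispatched to FPMUL
t=2  I1 operands ready · I2 dispatched to FPADD
t=3  I3 dispatched to ALU
t=4  I3 operands ready
t=5  I3 complete
t=7  I1 complete
t=8  R3←I1
t=9  I2 operands ready
t=10  R4←I3
t=11  I4 dispatched to ALU
t=12  I2 complete · I4 operands ready
t=13  R1←I2 · I4 complete
t=14  R5←I4
t=15  I5 dispatched to ALU
t=16  I5 operands ready · I6 dispatched to FPMUL
t=17  I5 complete
t=18  R6←I5
t=19  I6 operands ready · I7 dispatched to ALU
t=24  I6 complete
t=25  R5←I6
t=26  I7 operands ready
t=27  I7 complete
t=28  R1←I7

cycle = 28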